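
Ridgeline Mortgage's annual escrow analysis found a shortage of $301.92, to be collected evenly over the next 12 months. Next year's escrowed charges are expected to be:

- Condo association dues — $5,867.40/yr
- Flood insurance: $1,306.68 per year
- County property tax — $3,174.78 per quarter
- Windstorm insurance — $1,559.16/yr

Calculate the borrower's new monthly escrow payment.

$1,811.19

Condo association dues: $5,867.40 per year
Flood insurance: $1,306.68 per year
County property tax: $3,174.78 × 4 = $12,699.12 per year
Windstorm insurance: $1,559.16 per year
Total annual escrow = $5,867.40 + $1,306.68 + $12,699.12 + $1,559.16 = $21,432.36
Base monthly escrow = $21,432.36 / 12 = $1,786.03
Shortage per month = $301.92 ÷ 12 = $25.16
New monthly escrow = $1,786.03 + $25.16 = $1,811.19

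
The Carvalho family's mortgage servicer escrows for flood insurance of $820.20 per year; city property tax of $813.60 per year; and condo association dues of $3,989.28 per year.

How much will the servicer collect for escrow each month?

Flood insurance = $820.20
City property tax = $813.60
Condo association dues = $3,989.28
Yearly total = $820.20 + $813.60 + $3,989.28 = $5,623.08
Monthly escrow = $5,623.08 / 12 = $468.59

$468.59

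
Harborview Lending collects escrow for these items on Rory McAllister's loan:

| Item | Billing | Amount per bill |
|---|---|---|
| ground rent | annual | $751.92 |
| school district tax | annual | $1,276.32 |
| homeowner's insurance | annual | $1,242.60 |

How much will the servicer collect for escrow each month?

Ground rent — $751.92 annually
School district tax — $1,276.32 annually
Homeowner's insurance — $1,242.60 annually
Total per year = $751.92 + $1,276.32 + $1,242.60 = $3,270.84
Base monthly escrow = $3,270.84 ÷ 12 = $272.57

$272.57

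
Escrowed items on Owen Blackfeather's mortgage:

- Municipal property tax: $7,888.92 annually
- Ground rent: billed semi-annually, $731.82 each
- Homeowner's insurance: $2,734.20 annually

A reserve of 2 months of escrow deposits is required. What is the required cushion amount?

Municipal property tax = $7,888.92 per year
Ground rent = $731.82 × 2 = $1,463.64 per year
Homeowner's insurance = $2,734.20 per year
Combined annual = $7,888.92 + $1,463.64 + $2,734.20 = $12,086.76
Monthly = $12,086.76 ÷ 12 = $1,007.23
Reserve = 2 × $1,007.23 = $2,014.46

$2,014.46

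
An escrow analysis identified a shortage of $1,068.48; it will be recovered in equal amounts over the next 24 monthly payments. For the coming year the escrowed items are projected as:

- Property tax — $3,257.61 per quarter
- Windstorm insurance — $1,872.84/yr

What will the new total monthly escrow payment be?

Property tax = $3,257.61 × 4 = $13,030.44/yr
Windstorm insurance = $1,872.84/yr
Total per year = $13,030.44 + $1,872.84 = $14,903.28
Per month = $14,903.28 ÷ 12 = $1,241.94
Shortage per month = $1,068.48 ÷ 24 = $44.52
New monthly escrow = $1,241.94 + $44.52 = $1,286.46

$1,286.46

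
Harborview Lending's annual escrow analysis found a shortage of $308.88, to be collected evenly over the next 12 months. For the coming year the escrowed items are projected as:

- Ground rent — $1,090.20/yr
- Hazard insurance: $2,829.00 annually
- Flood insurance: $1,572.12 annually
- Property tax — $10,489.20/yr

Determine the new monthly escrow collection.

$1,357.45

Ground rent = $1,090.20 annually
Hazard insurance = $2,829.00 annually
Flood insurance = $1,572.12 annually
Property tax = $10,489.20 annually
Total annual escrow = $1,090.20 + $2,829.00 + $1,572.12 + $10,489.20 = $15,980.52
Per month = $15,980.52 / 12 = $1,331.71
Shortage per month = $308.88 ÷ 12 = $25.74
New monthly escrow = $1,331.71 + $25.74 = $1,357.45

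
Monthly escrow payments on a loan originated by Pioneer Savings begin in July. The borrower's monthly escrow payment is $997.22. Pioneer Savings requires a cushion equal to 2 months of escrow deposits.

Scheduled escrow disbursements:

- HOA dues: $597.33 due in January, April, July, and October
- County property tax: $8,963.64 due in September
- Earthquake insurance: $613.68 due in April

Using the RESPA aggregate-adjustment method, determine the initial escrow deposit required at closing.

Cushion = 2 × $997.22 = $1,994.44
Trial balance (start $0, +$997.22 each month, − disbursements):
  Jul: +$997.22 − $597.33 → $399.89
  Aug: +$997.22 → $1,397.11
  Sep: +$997.22 − $8,963.64 → -$6,569.31
  Oct: +$997.22 − $597.33 → -$6,169.42
  Nov: +$997.22 → -$5,172.20
  Dec: +$997.22 → -$4,174.98
  Jan: +$997.22 − $597.33 → -$3,775.09
  Feb: +$997.22 → -$2,777.87
  Mar: +$997.22 → -$1,780.65
  Apr: +$997.22 − $1,211.01 → -$1,994.44
  May: +$997.22 → -$997.22
  Jun: +$997.22 → $0.00
Lowest trial balance = -$6,569.31 (Sep)
Initial deposit = cushion − low point = $1,994.44 − (-$6,569.31) = $8,563.75

$8,563.75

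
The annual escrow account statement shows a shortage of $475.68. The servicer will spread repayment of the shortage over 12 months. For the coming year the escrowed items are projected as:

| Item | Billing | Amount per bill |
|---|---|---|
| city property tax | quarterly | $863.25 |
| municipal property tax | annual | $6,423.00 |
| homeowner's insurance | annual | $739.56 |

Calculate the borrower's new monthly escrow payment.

$924.27

City property tax: $863.25 × 4 = $3,453.00 per year
Municipal property tax: $6,423.00 per year
Homeowner's insurance: $739.56 per year
Yearly total = $3,453.00 + $6,423.00 + $739.56 = $10,615.56
Base monthly escrow = $10,615.56 ÷ 12 = $884.63
Shortage spread = $475.68 ÷ 12 = $39.64/mo
Adjusted monthly = $884.63 + $39.64 = $924.27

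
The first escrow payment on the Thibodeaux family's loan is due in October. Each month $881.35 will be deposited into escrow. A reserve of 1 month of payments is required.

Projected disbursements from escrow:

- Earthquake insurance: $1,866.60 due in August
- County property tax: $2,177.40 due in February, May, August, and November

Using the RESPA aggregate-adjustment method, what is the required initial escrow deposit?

Cushion = 1 × $881.35 = $881.35
Trial balance (start $0, +$881.35 each month, − disbursements):
  Oct: +$881.35 → $881.35
  Nov: +$881.35 − $2,177.40 → -$414.70
  Dec: +$881.35 → $466.65
  Jan: +$881.35 → $1,348.00
  Feb: +$881.35 − $2,177.40 → $51.95
  Mar: +$881.35 → $933.30
  Apr: +$881.35 → $1,814.65
  May: +$881.35 − $2,177.40 → $518.60
  Jun: +$881.35 → $1,399.95
  Jul: +$881.35 → $2,281.30
  Aug: +$881.35 − $4,044.00 → -$881.35
  Sep: +$881.35 → $0.00
Lowest trial balance = -$881.35 (Aug)
Initial deposit = cushion − low point = $881.35 − (-$881.35) = $1,762.70

$1,762.70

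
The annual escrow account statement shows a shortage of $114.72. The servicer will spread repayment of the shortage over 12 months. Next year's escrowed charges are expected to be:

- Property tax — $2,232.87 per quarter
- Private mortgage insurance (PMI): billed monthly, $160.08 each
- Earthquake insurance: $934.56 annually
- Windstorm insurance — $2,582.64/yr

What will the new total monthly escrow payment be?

Property tax — $2,232.87 × 4 = $8,931.48 annually
Private mortgage insurance (PMI) — $160.08 × 12 = $1,920.96 annually
Earthquake insurance — $934.56 annually
Windstorm insurance — $2,582.64 annually
Combined annual = $8,931.48 + $1,920.96 + $934.56 + $2,582.64 = $14,369.64
Monthly = $14,369.64 ÷ 12 = $1,197.47
Shortage spread = $114.72 / 12 = $9.56/mo
Adjusted monthly = $1,197.47 + $9.56 = $1,207.03

$1,207.03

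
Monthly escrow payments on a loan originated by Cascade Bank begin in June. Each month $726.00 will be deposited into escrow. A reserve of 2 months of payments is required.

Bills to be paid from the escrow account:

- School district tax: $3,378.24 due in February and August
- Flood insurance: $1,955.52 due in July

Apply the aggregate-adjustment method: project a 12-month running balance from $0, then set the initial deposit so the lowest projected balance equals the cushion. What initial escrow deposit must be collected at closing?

Cushion = 2 × $726.00 = $1,452.00
Trial balance (start $0, +$726.00 each month, − disbursements):
  Jun: +$726.00 → $726.00
  Jul: +$726.00 − $1,955.52 → -$503.52
  Aug: +$726.00 − $3,378.24 → -$3,155.76
  Sep: +$726.00 → -$2,429.76
  Oct: +$726.00 → -$1,703.76
  Nov: +$726.00 → -$977.76
  Dec: +$726.00 → -$251.76
  Jan: +$726.00 → $474.24
  Feb: +$726.00 − $3,378.24 → -$2,178.00
  Mar: +$726.00 → -$1,452.00
  Apr: +$726.00 → -$726.00
  May: +$726.00 → $0.00
Lowest trial balance = -$3,155.76 (Aug)
Initial deposit = cushion − low point = $1,452.00 − (-$3,155.76) = $4,607.76

$4,607.76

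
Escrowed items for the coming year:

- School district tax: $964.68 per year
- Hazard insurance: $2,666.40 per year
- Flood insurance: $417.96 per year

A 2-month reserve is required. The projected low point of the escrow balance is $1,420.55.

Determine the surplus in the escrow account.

$745.71

School district tax = $964.68 per year
Hazard insurance = $2,666.40 per year
Flood insurance = $417.96 per year
Total per year = $964.68 + $2,666.40 + $417.96 = $4,049.04
Per month = $4,049.04 / 12 = $337.42
Required cushion = 2 × $337.42 = $674.84
Excess over cushion: $1,420.55 − $674.84 = $745.71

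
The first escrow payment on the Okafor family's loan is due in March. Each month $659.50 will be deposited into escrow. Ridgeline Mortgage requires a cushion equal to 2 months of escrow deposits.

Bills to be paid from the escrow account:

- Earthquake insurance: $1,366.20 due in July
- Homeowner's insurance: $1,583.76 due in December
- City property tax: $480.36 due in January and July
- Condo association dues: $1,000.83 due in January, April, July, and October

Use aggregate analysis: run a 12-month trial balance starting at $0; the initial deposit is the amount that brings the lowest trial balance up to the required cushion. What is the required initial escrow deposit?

Cushion = 2 × $659.50 = $1,319.00
Trial balance (start $0, +$659.50 each month, − disbursements):
  Mar: +$659.50 → $659.50
  Apr: +$659.50 − $1,000.83 → $318.17
  May: +$659.50 → $977.67
  Jun: +$659.50 → $1,637.17
  Jul: +$659.50 − $2,847.39 → -$550.72
  Aug: +$659.50 → $108.78
  Sep: +$659.50 → $768.28
  Oct: +$659.50 − $1,000.83 → $426.95
  Nov: +$659.50 → $1,086.45
  Dec: +$659.50 − $1,583.76 → $162.19
  Jan: +$659.50 − $1,481.19 → -$659.50
  Feb: +$659.50 → $0.00
Lowest trial balance = -$659.50 (Jan)
Initial deposit = cushion − low point = $1,319.00 − (-$659.50) = $1,978.50

$1,978.50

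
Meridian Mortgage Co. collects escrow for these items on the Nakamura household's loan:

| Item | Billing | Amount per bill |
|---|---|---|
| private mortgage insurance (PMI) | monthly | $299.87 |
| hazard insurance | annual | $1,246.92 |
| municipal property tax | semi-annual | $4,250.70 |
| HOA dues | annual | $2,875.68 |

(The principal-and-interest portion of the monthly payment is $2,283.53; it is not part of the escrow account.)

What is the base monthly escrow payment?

$1,351.87

Private mortgage insurance (PMI): $299.87 × 12 = $3,598.44/yr
Hazard insurance: $1,246.92/yr
Municipal property tax: $4,250.70 × 2 = $8,501.40/yr
HOA dues: $2,875.68/yr
Annual escrow total = $16,222.44
Monthly escrow = $16,222.44 ÷ 12 = $1,351.87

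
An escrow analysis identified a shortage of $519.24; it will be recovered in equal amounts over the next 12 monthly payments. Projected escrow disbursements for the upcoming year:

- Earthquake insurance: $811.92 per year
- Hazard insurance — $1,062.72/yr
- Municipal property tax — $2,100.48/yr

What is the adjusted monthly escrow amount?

Earthquake insurance: $811.92 per year
Hazard insurance: $1,062.72 per year
Municipal property tax: $2,100.48 per year
Total per year = $811.92 + $1,062.72 + $2,100.48 = $3,975.12
Base monthly escrow = $3,975.12 ÷ 12 = $331.26
Shortage per month = $519.24 / 12 = $43.27
New monthly escrow = $331.26 + $43.27 = $374.53

$374.53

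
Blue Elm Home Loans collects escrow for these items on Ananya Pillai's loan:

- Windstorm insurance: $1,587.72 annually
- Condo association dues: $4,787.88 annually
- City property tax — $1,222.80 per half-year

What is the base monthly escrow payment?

$735.10

Windstorm insurance — $1,587.72
Condo association dues — $4,787.88
City property tax — $1,222.80 × 2 = $2,445.60
Combined annual = $8,821.20
Base monthly escrow = $8,821.20 / 12 = $735.10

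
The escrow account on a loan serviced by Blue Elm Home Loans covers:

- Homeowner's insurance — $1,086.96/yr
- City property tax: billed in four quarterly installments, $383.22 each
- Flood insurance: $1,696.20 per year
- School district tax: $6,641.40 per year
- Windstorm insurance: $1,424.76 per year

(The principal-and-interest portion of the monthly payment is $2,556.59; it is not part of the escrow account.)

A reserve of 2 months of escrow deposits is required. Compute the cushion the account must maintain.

$2,063.70

Homeowner's insurance: $1,086.96 annually
City property tax: $383.22 × 4 = $1,532.88 annually
Flood insurance: $1,696.20 annually
School district tax: $6,641.40 annually
Windstorm insurance: $1,424.76 annually
Annual escrow total = $12,382.20
Base monthly escrow = $12,382.20 ÷ 12 = $1,031.85
Reserve = 2 × $1,031.85 = $2,063.70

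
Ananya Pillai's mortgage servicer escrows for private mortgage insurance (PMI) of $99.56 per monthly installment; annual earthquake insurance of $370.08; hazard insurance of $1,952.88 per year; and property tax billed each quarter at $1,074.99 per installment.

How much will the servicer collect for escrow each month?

$651.47

Private mortgage insurance (PMI) = $99.56 × 12 = $1,194.72 annually
Earthquake insurance = $370.08 annually
Hazard insurance = $1,952.88 annually
Property tax = $1,074.99 × 4 = $4,299.96 annually
Total per year = $7,817.64
Per month = $7,817.64 ÷ 12 = $651.47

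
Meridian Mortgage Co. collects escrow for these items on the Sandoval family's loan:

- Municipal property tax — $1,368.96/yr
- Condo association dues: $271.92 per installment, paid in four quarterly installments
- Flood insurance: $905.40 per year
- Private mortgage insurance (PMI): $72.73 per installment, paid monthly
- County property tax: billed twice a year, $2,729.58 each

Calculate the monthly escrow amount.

$807.83

Municipal property tax — $1,368.96 annually
Condo association dues — $271.92 × 4 = $1,087.68 annually
Flood insurance — $905.40 annually
Private mortgage insurance (PMI) — $72.73 × 12 = $872.76 annually
County property tax — $2,729.58 × 2 = $5,459.16 annually
Yearly total = $1,368.96 + $1,087.68 + $905.40 + $872.76 + $5,459.16 = $9,693.96
Monthly = $9,693.96 / 12 = $807.83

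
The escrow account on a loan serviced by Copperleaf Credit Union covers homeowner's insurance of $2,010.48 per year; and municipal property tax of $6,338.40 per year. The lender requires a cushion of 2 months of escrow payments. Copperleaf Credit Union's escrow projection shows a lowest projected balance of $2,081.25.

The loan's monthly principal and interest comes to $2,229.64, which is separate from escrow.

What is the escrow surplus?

Homeowner's insurance — $2,010.48 per year
Municipal property tax — $6,338.40 per year
Yearly total = $2,010.48 + $6,338.40 = $8,348.88
Base monthly escrow = $8,348.88 / 12 = $695.74
Required reserve = 2 × $695.74 = $1,391.48
Excess over cushion: $2,081.25 − $1,391.48 = $689.77

$689.77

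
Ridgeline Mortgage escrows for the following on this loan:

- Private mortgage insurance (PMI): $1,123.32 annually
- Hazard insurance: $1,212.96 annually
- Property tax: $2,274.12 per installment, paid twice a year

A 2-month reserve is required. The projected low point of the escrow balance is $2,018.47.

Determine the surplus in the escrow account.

$871.05

Private mortgage insurance (PMI) — $1,123.32/yr
Hazard insurance — $1,212.96/yr
Property tax — $2,274.12 × 2 = $4,548.24/yr
Annual escrow total = $6,884.52
Base monthly escrow = $6,884.52 / 12 = $573.71
Required reserve = 2 × $573.71 = $1,147.42
Surplus = $2,018.47 − $1,147.42 = $871.05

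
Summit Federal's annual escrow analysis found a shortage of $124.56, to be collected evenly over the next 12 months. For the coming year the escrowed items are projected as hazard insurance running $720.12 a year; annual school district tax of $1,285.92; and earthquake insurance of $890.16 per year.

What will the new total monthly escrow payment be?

$251.73

Hazard insurance = $720.12 annually
School district tax = $1,285.92 annually
Earthquake insurance = $890.16 annually
Combined annual = $2,896.20
Monthly = $2,896.20 ÷ 12 = $241.35
Monthly shortage recovery: $124.56 / 12 = $10.38
Adjusted monthly = $241.35 + $10.38 = $251.73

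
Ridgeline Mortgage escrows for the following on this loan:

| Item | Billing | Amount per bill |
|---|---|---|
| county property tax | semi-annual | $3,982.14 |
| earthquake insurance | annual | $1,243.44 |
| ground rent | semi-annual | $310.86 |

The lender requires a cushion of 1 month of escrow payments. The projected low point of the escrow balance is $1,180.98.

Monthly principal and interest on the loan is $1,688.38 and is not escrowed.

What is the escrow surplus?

County property tax = $3,982.14 × 2 = $7,964.28 per year
Earthquake insurance = $1,243.44 per year
Ground rent = $310.86 × 2 = $621.72 per year
Total annual escrow = $9,829.44
Base monthly escrow = $9,829.44 / 12 = $819.12
Cushion = 1 × $819.12 = $819.12
Excess over cushion: $1,180.98 − $819.12 = $361.86

$361.86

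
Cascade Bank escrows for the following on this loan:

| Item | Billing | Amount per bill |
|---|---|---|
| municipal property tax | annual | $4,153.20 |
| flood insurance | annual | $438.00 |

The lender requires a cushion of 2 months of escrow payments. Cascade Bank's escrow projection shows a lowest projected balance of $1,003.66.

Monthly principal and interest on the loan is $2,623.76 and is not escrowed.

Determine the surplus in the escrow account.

Municipal property tax: $4,153.20
Flood insurance: $438.00
Combined annual = $4,153.20 + $438.00 = $4,591.20
Monthly escrow = $4,591.20 / 12 = $382.60
Required reserve = 2 × $382.60 = $765.20
Excess over cushion: $1,003.66 − $765.20 = $238.46

$238.46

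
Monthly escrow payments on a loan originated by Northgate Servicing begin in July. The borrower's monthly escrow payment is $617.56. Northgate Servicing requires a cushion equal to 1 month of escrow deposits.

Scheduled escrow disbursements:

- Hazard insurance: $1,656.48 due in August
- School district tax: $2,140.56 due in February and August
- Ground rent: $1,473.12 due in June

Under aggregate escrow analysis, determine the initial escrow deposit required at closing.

$3,179.48

Cushion = 1 × $617.56 = $617.56
Trial balance (start $0, +$617.56 each month, − disbursements):
  Jul: +$617.56 → $617.56
  Aug: +$617.56 − $3,797.04 → -$2,561.92
  Sep: +$617.56 → -$1,944.36
  Oct: +$617.56 → -$1,326.80
  Nov: +$617.56 → -$709.24
  Dec: +$617.56 → -$91.68
  Jan: +$617.56 → $525.88
  Feb: +$617.56 − $2,140.56 → -$997.12
  Mar: +$617.56 → -$379.56
  Apr: +$617.56 → $238.00
  May: +$617.56 → $855.56
  Jun: +$617.56 − $1,473.12 → $0.00
Lowest trial balance = -$2,561.92 (Aug)
Initial deposit = cushion − low point = $617.56 − (-$2,561.92) = $3,179.48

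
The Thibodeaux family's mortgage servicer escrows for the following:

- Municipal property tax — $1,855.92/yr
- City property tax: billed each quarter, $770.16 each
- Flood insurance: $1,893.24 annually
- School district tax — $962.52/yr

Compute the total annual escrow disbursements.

$7,792.32

Municipal property tax: $1,855.92/yr
City property tax: $770.16 × 4 = $3,080.64/yr
Flood insurance: $1,893.24/yr
School district tax: $962.52/yr
Yearly total = $7,792.32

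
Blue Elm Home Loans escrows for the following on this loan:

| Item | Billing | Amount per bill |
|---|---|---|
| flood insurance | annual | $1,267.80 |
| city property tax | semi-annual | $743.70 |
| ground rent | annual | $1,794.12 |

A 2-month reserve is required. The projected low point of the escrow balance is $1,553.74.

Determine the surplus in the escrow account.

Flood insurance — $1,267.80
City property tax — $743.70 × 2 = $1,487.40
Ground rent — $1,794.12
Yearly total = $1,267.80 + $1,487.40 + $1,794.12 = $4,549.32
Per month = $4,549.32 / 12 = $379.11
Cushion = 2 × $379.11 = $758.22
Excess over cushion: $1,553.74 − $758.22 = $795.52

$795.52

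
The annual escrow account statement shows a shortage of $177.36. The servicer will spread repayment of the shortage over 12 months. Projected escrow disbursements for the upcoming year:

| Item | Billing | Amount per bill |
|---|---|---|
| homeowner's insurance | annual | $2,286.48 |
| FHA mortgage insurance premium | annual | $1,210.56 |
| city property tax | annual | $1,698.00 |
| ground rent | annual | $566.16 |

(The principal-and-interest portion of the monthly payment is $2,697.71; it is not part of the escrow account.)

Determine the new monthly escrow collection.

$494.88

Homeowner's insurance = $2,286.48 annually
FHA mortgage insurance premium = $1,210.56 annually
City property tax = $1,698.00 annually
Ground rent = $566.16 annually
Total annual escrow = $2,286.48 + $1,210.56 + $1,698.00 + $566.16 = $5,761.20
Monthly = $5,761.20 / 12 = $480.10
Monthly shortage recovery: $177.36 / 12 = $14.78
Adjusted monthly = $480.10 + $14.78 = $494.88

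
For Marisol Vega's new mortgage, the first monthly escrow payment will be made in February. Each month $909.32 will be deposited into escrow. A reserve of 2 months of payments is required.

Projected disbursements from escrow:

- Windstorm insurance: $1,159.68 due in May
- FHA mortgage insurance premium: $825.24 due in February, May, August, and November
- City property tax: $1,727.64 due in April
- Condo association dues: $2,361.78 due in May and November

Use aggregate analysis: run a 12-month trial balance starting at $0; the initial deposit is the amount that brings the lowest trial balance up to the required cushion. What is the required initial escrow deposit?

$5,080.94

Cushion = 2 × $909.32 = $1,818.64
Trial balance (start $0, +$909.32 each month, − disbursements):
  Feb: +$909.32 − $825.24 → $84.08
  Mar: +$909.32 → $993.40
  Apr: +$909.32 − $1,727.64 → $175.08
  May: +$909.32 − $4,346.70 → -$3,262.30
  Jun: +$909.32 → -$2,352.98
  Jul: +$909.32 → -$1,443.66
  Aug: +$909.32 − $825.24 → -$1,359.58
  Sep: +$909.32 → -$450.26
  Oct: +$909.32 → $459.06
  Nov: +$909.32 − $3,187.02 → -$1,818.64
  Dec: +$909.32 → -$909.32
  Jan: +$909.32 → $0.00
Lowest trial balance = -$3,262.30 (May)
Initial deposit = cushion − low point = $1,818.64 − (-$3,262.30) = $5,080.94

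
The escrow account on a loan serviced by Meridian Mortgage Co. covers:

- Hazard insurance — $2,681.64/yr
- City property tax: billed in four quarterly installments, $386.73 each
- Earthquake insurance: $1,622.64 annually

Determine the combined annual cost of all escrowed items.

$5,851.20

Hazard insurance = $2,681.64 annually
City property tax = $386.73 × 4 = $1,546.92 annually
Earthquake insurance = $1,622.64 annually
Total annual escrow = $5,851.20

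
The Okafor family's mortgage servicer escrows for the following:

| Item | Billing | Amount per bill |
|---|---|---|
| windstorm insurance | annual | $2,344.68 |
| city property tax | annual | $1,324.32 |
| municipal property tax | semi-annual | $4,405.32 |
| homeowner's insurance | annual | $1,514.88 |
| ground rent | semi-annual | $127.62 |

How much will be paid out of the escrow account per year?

$14,249.76

Windstorm insurance — $2,344.68/yr
City property tax — $1,324.32/yr
Municipal property tax — $4,405.32 × 2 = $8,810.64/yr
Homeowner's insurance — $1,514.88/yr
Ground rent — $127.62 × 2 = $255.24/yr
Annual escrow total = $2,344.68 + $1,324.32 + $8,810.64 + $1,514.88 + $255.24 = $14,249.76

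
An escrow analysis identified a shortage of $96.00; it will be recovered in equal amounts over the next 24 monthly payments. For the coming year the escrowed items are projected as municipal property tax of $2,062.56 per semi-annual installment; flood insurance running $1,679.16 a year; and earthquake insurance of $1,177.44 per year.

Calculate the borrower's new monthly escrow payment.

Municipal property tax — $2,062.56 × 2 = $4,125.12/yr
Flood insurance — $1,679.16/yr
Earthquake insurance — $1,177.44/yr
Yearly total = $4,125.12 + $1,679.16 + $1,177.44 = $6,981.72
Monthly escrow = $6,981.72 ÷ 12 = $581.81
Monthly shortage recovery: $96.00 ÷ 24 = $4.00
New monthly escrow = $581.81 + $4.00 = $585.81

$585.81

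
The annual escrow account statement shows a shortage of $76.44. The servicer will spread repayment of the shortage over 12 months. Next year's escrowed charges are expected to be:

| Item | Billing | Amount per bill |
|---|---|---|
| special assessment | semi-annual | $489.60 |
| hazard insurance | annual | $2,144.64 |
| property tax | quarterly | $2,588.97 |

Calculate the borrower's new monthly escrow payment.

$1,129.68

Special assessment: $489.60 × 2 = $979.20 per year
Hazard insurance: $2,144.64 per year
Property tax: $2,588.97 × 4 = $10,355.88 per year
Yearly total = $979.20 + $2,144.64 + $10,355.88 = $13,479.72
Monthly escrow = $13,479.72 / 12 = $1,123.31
Shortage per month = $76.44 ÷ 12 = $6.37
New monthly escrow = $1,123.31 + $6.37 = $1,129.68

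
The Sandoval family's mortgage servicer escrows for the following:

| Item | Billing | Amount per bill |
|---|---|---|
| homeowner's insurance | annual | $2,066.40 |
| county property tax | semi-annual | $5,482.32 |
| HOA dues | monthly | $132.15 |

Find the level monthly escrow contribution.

$1,218.07

Homeowner's insurance = $2,066.40
County property tax = $5,482.32 × 2 = $10,964.64
HOA dues = $132.15 × 12 = $1,585.80
Total annual escrow = $2,066.40 + $10,964.64 + $1,585.80 = $14,616.84
Monthly = $14,616.84 / 12 = $1,218.07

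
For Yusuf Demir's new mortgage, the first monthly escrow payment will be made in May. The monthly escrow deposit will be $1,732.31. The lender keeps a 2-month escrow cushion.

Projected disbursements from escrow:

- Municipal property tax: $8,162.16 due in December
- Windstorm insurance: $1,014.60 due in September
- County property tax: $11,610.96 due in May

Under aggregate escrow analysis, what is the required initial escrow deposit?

$13,343.27

Cushion = 2 × $1,732.31 = $3,464.62
Trial balance (start $0, +$1,732.31 each month, − disbursements):
  May: +$1,732.31 − $11,610.96 → -$9,878.65
  Jun: +$1,732.31 → -$8,146.34
  Jul: +$1,732.31 → -$6,414.03
  Aug: +$1,732.31 → -$4,681.72
  Sep: +$1,732.31 − $1,014.60 → -$3,964.01
  Oct: +$1,732.31 → -$2,231.70
  Nov: +$1,732.31 → -$499.39
  Dec: +$1,732.31 − $8,162.16 → -$6,929.24
  Jan: +$1,732.31 → -$5,196.93
  Feb: +$1,732.31 → -$3,464.62
  Mar: +$1,732.31 → -$1,732.31
  Apr: +$1,732.31 → $0.00
Lowest trial balance = -$9,878.65 (May)
Initial deposit = cushion − low point = $3,464.62 − (-$9,878.65) = $13,343.27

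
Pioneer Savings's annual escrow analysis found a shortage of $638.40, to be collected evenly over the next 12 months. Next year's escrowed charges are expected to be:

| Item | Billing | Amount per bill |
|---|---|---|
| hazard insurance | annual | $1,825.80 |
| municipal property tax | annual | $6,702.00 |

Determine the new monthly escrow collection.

Hazard insurance: $1,825.80
Municipal property tax: $6,702.00
Yearly total = $1,825.80 + $6,702.00 = $8,527.80
Monthly escrow = $8,527.80 ÷ 12 = $710.65
Shortage spread = $638.40 / 12 = $53.20/mo
Adjusted monthly = $710.65 + $53.20 = $763.85

$763.85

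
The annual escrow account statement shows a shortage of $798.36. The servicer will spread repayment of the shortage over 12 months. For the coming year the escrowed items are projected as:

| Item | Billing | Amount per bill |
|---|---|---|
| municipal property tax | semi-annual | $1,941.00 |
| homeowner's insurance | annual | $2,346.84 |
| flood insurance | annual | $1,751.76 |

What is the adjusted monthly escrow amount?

$731.58

Municipal property tax = $1,941.00 × 2 = $3,882.00/yr
Homeowner's insurance = $2,346.84/yr
Flood insurance = $1,751.76/yr
Annual escrow total = $7,980.60
Monthly escrow = $7,980.60 ÷ 12 = $665.05
Shortage spread = $798.36 / 12 = $66.53/mo
New monthly escrow = $665.05 + $66.53 = $731.58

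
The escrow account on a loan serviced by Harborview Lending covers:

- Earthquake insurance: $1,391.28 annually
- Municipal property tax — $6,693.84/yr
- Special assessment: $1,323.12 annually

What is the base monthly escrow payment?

Earthquake insurance: $1,391.28/yr
Municipal property tax: $6,693.84/yr
Special assessment: $1,323.12/yr
Yearly total = $1,391.28 + $6,693.84 + $1,323.12 = $9,408.24
Per month = $9,408.24 / 12 = $784.02

$784.02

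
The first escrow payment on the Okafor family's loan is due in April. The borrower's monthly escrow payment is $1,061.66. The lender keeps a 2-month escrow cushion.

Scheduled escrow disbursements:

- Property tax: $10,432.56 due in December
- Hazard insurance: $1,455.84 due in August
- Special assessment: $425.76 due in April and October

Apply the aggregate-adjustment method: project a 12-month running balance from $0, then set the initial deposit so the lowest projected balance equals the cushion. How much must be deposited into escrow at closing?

Cushion = 2 × $1,061.66 = $2,123.32
Trial balance (start $0, +$1,061.66 each month, − disbursements):
  Apr: +$1,061.66 − $425.76 → $635.90
  May: +$1,061.66 → $1,697.56
  Jun: +$1,061.66 → $2,759.22
  Jul: +$1,061.66 → $3,820.88
  Aug: +$1,061.66 − $1,455.84 → $3,426.70
  Sep: +$1,061.66 → $4,488.36
  Oct: +$1,061.66 − $425.76 → $5,124.26
  Nov: +$1,061.66 → $6,185.92
  Dec: +$1,061.66 − $10,432.56 → -$3,184.98
  Jan: +$1,061.66 → -$2,123.32
  Feb: +$1,061.66 → -$1,061.66
  Mar: +$1,061.66 → $0.00
Lowest trial balance = -$3,184.98 (Dec)
Initial deposit = cushion − low point = $2,123.32 − (-$3,184.98) = $5,308.30

$5,308.30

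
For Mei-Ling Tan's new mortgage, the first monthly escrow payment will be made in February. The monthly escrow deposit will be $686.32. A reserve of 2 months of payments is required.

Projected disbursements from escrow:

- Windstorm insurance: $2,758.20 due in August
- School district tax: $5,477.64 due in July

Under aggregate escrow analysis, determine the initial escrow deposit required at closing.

$4,804.24

Cushion = 2 × $686.32 = $1,372.64
Trial balance (start $0, +$686.32 each month, − disbursements):
  Feb: +$686.32 → $686.32
  Mar: +$686.32 → $1,372.64
  Apr: +$686.32 → $2,058.96
  May: +$686.32 → $2,745.28
  Jun: +$686.32 → $3,431.60
  Jul: +$686.32 − $5,477.64 → -$1,359.72
  Aug: +$686.32 − $2,758.20 → -$3,431.60
  Sep: +$686.32 → -$2,745.28
  Oct: +$686.32 → -$2,058.96
  Nov: +$686.32 → -$1,372.64
  Dec: +$686.32 → -$686.32
  Jan: +$686.32 → $0.00
Lowest trial balance = -$3,431.60 (Aug)
Initial deposit = cushion − low point = $1,372.64 − (-$3,431.60) = $4,804.24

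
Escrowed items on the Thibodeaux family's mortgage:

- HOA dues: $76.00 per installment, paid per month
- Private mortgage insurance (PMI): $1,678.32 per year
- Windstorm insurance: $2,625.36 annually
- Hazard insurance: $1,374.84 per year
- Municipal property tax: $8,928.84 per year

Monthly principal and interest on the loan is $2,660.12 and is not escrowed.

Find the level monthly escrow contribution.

HOA dues = $76.00 × 12 = $912.00 annually
Private mortgage insurance (PMI) = $1,678.32 annually
Windstorm insurance = $2,625.36 annually
Hazard insurance = $1,374.84 annually
Municipal property tax = $8,928.84 annually
Combined annual = $912.00 + $1,678.32 + $2,625.36 + $1,374.84 + $8,928.84 = $15,519.36
Base monthly escrow = $15,519.36 / 12 = $1,293.28

$1,293.28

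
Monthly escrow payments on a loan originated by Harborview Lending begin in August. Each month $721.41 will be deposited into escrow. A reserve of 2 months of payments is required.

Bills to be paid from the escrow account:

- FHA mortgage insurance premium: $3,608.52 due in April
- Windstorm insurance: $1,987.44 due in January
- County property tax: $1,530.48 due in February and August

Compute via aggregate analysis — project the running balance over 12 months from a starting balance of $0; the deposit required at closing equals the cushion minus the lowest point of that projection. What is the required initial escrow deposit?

$3,607.05

Cushion = 2 × $721.41 = $1,442.82
Trial balance (start $0, +$721.41 each month, − disbursements):
  Aug: +$721.41 − $1,530.48 → -$809.07
  Sep: +$721.41 → -$87.66
  Oct: +$721.41 → $633.75
  Nov: +$721.41 → $1,355.16
  Dec: +$721.41 → $2,076.57
  Jan: +$721.41 − $1,987.44 → $810.54
  Feb: +$721.41 − $1,530.48 → $1.47
  Mar: +$721.41 → $722.88
  Apr: +$721.41 − $3,608.52 → -$2,164.23
  May: +$721.41 → -$1,442.82
  Jun: +$721.41 → -$721.41
  Jul: +$721.41 → $0.00
Lowest trial balance = -$2,164.23 (Apr)
Initial deposit = cushion − low point = $1,442.82 − (-$2,164.23) = $3,607.05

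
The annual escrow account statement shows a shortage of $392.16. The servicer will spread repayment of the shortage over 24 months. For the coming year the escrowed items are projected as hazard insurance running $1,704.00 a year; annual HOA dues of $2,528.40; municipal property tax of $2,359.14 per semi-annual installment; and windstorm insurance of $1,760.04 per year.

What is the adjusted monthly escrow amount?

$908.90

Hazard insurance: $1,704.00/yr
HOA dues: $2,528.40/yr
Municipal property tax: $2,359.14 × 2 = $4,718.28/yr
Windstorm insurance: $1,760.04/yr
Combined annual = $1,704.00 + $2,528.40 + $4,718.28 + $1,760.04 = $10,710.72
Per month = $10,710.72 ÷ 12 = $892.56
Monthly shortage recovery: $392.16 / 24 = $16.34
New monthly escrow = $892.56 + $16.34 = $908.90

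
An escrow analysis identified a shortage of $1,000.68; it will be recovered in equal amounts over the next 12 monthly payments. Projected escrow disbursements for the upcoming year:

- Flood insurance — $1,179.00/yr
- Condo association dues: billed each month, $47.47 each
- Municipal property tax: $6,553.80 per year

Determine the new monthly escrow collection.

Flood insurance: $1,179.00 per year
Condo association dues: $47.47 × 12 = $569.64 per year
Municipal property tax: $6,553.80 per year
Annual escrow total = $8,302.44
Monthly escrow = $8,302.44 ÷ 12 = $691.87
Monthly shortage recovery: $1,000.68 ÷ 12 = $83.39
New monthly escrow = $691.87 + $83.39 = $775.26

$775.26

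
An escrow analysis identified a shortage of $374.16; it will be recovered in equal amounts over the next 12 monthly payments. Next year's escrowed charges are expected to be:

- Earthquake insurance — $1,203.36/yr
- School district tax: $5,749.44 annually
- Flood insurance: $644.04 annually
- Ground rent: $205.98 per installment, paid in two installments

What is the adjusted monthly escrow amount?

Earthquake insurance: $1,203.36/yr
School district tax: $5,749.44/yr
Flood insurance: $644.04/yr
Ground rent: $205.98 × 2 = $411.96/yr
Annual escrow total = $1,203.36 + $5,749.44 + $644.04 + $411.96 = $8,008.80
Per month = $8,008.80 / 12 = $667.40
Monthly shortage recovery: $374.16 / 12 = $31.18
Adjusted monthly = $667.40 + $31.18 = $698.58

$698.58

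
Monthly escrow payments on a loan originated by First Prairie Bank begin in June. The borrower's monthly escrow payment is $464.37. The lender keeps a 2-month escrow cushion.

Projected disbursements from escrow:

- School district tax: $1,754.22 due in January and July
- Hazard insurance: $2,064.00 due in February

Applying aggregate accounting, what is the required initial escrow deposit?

$2,321.85

Cushion = 2 × $464.37 = $928.74
Trial balance (start $0, +$464.37 each month, − disbursements):
  Jun: +$464.37 → $464.37
  Jul: +$464.37 − $1,754.22 → -$825.48
  Aug: +$464.37 → -$361.11
  Sep: +$464.37 → $103.26
  Oct: +$464.37 → $567.63
  Nov: +$464.37 → $1,032.00
  Dec: +$464.37 → $1,496.37
  Jan: +$464.37 − $1,754.22 → $206.52
  Feb: +$464.37 − $2,064.00 → -$1,393.11
  Mar: +$464.37 → -$928.74
  Apr: +$464.37 → -$464.37
  May: +$464.37 → $0.00
Lowest trial balance = -$1,393.11 (Feb)
Initial deposit = cushion − low point = $928.74 − (-$1,393.11) = $2,321.85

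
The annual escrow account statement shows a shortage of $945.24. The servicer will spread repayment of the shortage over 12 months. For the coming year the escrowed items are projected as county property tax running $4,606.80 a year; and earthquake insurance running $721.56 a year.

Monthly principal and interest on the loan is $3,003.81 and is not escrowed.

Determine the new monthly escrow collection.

$522.80

County property tax: $4,606.80/yr
Earthquake insurance: $721.56/yr
Yearly total = $4,606.80 + $721.56 = $5,328.36
Monthly = $5,328.36 ÷ 12 = $444.03
Shortage per month = $945.24 / 12 = $78.77
Adjusted monthly = $444.03 + $78.77 = $522.80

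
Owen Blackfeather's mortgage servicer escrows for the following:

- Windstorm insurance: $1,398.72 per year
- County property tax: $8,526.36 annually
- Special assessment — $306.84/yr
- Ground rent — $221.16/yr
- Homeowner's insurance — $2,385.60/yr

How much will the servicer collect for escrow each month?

$1,069.89

Windstorm insurance — $1,398.72 annually
County property tax — $8,526.36 annually
Special assessment — $306.84 annually
Ground rent — $221.16 annually
Homeowner's insurance — $2,385.60 annually
Annual escrow total = $1,398.72 + $8,526.36 + $306.84 + $221.16 + $2,385.60 = $12,838.68
Per month = $12,838.68 ÷ 12 = $1,069.89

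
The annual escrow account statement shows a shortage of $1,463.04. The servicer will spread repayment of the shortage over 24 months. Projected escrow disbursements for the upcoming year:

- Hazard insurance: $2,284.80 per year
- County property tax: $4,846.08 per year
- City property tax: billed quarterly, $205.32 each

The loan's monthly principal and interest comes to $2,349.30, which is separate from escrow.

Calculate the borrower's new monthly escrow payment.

Hazard insurance — $2,284.80 annually
County property tax — $4,846.08 annually
City property tax — $205.32 × 4 = $821.28 annually
Combined annual = $2,284.80 + $4,846.08 + $821.28 = $7,952.16
Per month = $7,952.16 / 12 = $662.68
Shortage per month = $1,463.04 ÷ 24 = $60.96
Adjusted monthly = $662.68 + $60.96 = $723.64

$723.64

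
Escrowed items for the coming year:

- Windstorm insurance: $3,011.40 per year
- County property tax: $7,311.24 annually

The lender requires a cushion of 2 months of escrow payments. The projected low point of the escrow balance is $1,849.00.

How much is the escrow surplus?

Windstorm insurance = $3,011.40
County property tax = $7,311.24
Total annual escrow = $10,322.64
Base monthly escrow = $10,322.64 / 12 = $860.22
Required reserve = 2 × $860.22 = $1,720.44
Excess over cushion: $1,849.00 − $1,720.44 = $128.56

$128.56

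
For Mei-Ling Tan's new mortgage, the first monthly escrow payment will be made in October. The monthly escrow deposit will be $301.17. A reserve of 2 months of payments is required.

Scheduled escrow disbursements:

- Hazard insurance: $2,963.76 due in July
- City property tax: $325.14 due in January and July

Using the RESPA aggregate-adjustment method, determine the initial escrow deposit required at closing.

Cushion = 2 × $301.17 = $602.34
Trial balance (start $0, +$301.17 each month, − disbursements):
  Oct: +$301.17 → $301.17
  Nov: +$301.17 → $602.34
  Dec: +$301.17 → $903.51
  Jan: +$301.17 − $325.14 → $879.54
  Feb: +$301.17 → $1,180.71
  Mar: +$301.17 → $1,481.88
  Apr: +$301.17 → $1,783.05
  May: +$301.17 → $2,084.22
  Jun: +$301.17 → $2,385.39
  Jul: +$301.17 − $3,288.90 → -$602.34
  Aug: +$301.17 → -$301.17
  Sep: +$301.17 → $0.00
Lowest trial balance = -$602.34 (Jul)
Initial deposit = cushion − low point = $602.34 − (-$602.34) = $1,204.68

$1,204.68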